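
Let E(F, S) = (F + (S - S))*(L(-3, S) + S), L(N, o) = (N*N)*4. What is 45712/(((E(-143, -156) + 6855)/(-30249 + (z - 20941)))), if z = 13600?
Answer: -114554272/1601 ≈ -71552.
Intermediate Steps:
L(N, o) = 4*N² (L(N, o) = N²*4 = 4*N²)
E(F, S) = F*(36 + S) (E(F, S) = (F + (S - S))*(4*(-3)² + S) = (F + 0)*(4*9 + S) = F*(36 + S))
45712/(((E(-143, -156) + 6855)/(-30249 + (z - 20941)))) = 45712/(((-143*(36 - 156) + 6855)/(-30249 + (13600 - 20941)))) = 45712/(((-143*(-120) + 6855)/(-30249 - 7341))) = 45712/(((17160 + 6855)/(-37590))) = 45712/((24015*(-1/37590))) = 45712/(-1601/2506) = 45712*(-2506/1601) = -114554272/1601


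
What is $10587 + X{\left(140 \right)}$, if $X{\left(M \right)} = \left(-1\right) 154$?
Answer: $10433$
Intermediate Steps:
$X{\left(M \right)} = -154$
$10587 + X{\left(140 \right)} = 10587 - 154 = 10433$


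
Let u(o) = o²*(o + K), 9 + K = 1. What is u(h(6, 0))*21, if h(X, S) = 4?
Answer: -1344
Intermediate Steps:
K = -8 (K = -9 + 1 = -8)
u(o) = o²*(-8 + o) (u(o) = o²*(o - 8) = o²*(-8 + o))
u(h(6, 0))*21 = (4²*(-8 + 4))*21 = (16*(-4))*21 = -64*21 = -1344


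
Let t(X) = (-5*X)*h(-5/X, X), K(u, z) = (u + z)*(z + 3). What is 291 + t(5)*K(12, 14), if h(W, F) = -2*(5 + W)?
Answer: 88691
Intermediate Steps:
K(u, z) = (3 + z)*(u + z) (K(u, z) = (u + z)*(3 + z) = (3 + z)*(u + z))
h(W, F) = -10 - 2*W
t(X) = -5*X*(-10 + 10/X) (t(X) = (-5*X)*(-10 - (-10)/X) = (-5*X)*(-10 + 10/X) = -5*X*(-10 + 10/X))
291 + t(5)*K(12, 14) = 291 + (-50 + 50*5)*(14² + 3*12 + 3*14 + 12*14) = 291 + (-50 + 250)*(196 + 36 + 42 + 168) = 291 + 200*442 = 291 + 88400 = 88691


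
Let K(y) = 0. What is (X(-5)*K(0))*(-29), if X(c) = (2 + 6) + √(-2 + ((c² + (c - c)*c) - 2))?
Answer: 0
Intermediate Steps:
X(c) = 8 + √(-4 + c²) (X(c) = 8 + √(-2 + ((c² + 0*c) - 2)) = 8 + √(-2 + ((c² + 0) - 2)) = 8 + √(-2 + (c² - 2)) = 8 + √(-2 + (-2 + c²)) = 8 + √(-4 + c²))
(X(-5)*K(0))*(-29) = ((8 + √(-4 + (-5)²))*0)*(-29) = ((8 + √(-4 + 25))*0)*(-29) = ((8 + √21)*0)*(-29) = 0*(-29) = 0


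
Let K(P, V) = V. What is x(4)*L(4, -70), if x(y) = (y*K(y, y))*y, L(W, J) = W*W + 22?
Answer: 2432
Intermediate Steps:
L(W, J) = 22 + W² (L(W, J) = W² + 22 = 22 + W²)
x(y) = y³ (x(y) = (y*y)*y = y²*y = y³)
x(4)*L(4, -70) = 4³*(22 + 4²) = 64*(22 + 16) = 64*38 = 2432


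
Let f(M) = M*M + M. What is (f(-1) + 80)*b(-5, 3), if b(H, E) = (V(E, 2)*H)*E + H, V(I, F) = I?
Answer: -4000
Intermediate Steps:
f(M) = M + M² (f(M) = M² + M = M + M²)
b(H, E) = H + H*E² (b(H, E) = (E*H)*E + H = H*E² + H = H + H*E²)
(f(-1) + 80)*b(-5, 3) = (-(1 - 1) + 80)*(-5*(1 + 3²)) = (-1*0 + 80)*(-5*(1 + 9)) = (0 + 80)*(-5*10) = 80*(-50) = -4000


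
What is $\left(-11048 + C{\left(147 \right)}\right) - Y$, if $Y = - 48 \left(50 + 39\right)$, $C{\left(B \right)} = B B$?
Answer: $14833$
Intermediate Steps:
$C{\left(B \right)} = B^{2}$
$Y = -4272$ ($Y = \left(-48\right) 89 = -4272$)
$\left(-11048 + C{\left(147 \right)}\right) - Y = \left(-11048 + 147^{2}\right) - -4272 = \left(-11048 + 21609\right) + 4272 = 10561 + 4272 = 14833$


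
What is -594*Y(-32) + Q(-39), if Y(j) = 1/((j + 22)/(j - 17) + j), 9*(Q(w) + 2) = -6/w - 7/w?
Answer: 351644/21033 ≈ 16.719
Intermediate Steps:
Q(w) = -2 - 13/(9*w) (Q(w) = -2 + (-6/w - 7/w)/9 = -2 + (-13/w)/9 = -2 - 13/(9*w))
Y(j) = 1/(j + (22 + j)/(-17 + j)) (Y(j) = 1/((22 + j)/(-17 + j) + j) = 1/(j + (22 + j)/(-17 + j)))
-594*Y(-32) + Q(-39) = -594*(-17 - 32)/(22 + (-32)² - 16*(-32)) + (-2 - 13/9/(-39)) = -594*(-49)/(22 + 1024 + 512) + (-2 - 13/9*(-1/39)) = -594*(-49)/1558 + (-2 + 1/27) = -297*(-49)/779 - 53/27 = -594*(-49/1558) - 53/27 = 14553/779 - 53/27 = 351644/21033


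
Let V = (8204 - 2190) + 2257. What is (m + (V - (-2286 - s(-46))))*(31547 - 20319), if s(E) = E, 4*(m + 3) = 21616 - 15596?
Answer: 134881964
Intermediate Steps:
m = 1502 (m = -3 + (21616 - 15596)/4 = -3 + (¼)*6020 = -3 + 1505 = 1502)
V = 8271 (V = 6014 + 2257 = 8271)
(m + (V - (-2286 - s(-46))))*(31547 - 20319) = (1502 + (8271 - (-2286 - 1*(-46))))*(31547 - 20319) = (1502 + (8271 - (-2286 + 46)))*11228 = (1502 + (8271 - 1*(-2240)))*11228 = (1502 + (8271 + 2240))*11228 = (1502 + 10511)*11228 = 12013*11228 = 134881964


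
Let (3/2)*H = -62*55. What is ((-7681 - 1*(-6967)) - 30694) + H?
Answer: -101044/3 ≈ -33681.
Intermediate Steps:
H = -6820/3 (H = 2*(-62*55)/3 = (⅔)*(-3410) = -6820/3 ≈ -2273.3)
((-7681 - 1*(-6967)) - 30694) + H = ((-7681 - 1*(-6967)) - 30694) - 6820/3 = ((-7681 + 6967) - 30694) - 6820/3 = (-714 - 30694) - 6820/3 = -31408 - 6820/3 = -101044/3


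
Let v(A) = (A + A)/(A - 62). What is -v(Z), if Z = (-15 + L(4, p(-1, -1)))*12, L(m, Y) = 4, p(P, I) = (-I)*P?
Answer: -132/97 ≈ -1.3608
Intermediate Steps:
p(P, I) = -I*P
Z = -132 (Z = (-15 + 4)*12 = -11*12 = -132)
v(A) = 2*A/(-62 + A) (v(A) = (2*A)/(-62 + A) = 2*A/(-62 + A))
-v(Z) = -2*(-132)/(-62 - 132) = -2*(-132)/(-194) = -2*(-132)*(-1)/194 = -1*132/97 = -132/97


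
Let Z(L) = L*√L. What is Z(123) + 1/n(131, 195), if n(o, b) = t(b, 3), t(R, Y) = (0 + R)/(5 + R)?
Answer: 40/39 + 123*√123 ≈ 1365.2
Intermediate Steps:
Z(L) = L^(3/2)
t(R, Y) = R/(5 + R)
n(o, b) = b/(5 + b)
Z(123) + 1/n(131, 195) = 123^(3/2) + 1/(195/(5 + 195)) = 123*√123 + 1/(195/200) = 123*√123 + 1/(195*(1/200)) = 123*√123 + 1/(39/40) = 123*√123 + 40/39 = 40/39 + 123*√123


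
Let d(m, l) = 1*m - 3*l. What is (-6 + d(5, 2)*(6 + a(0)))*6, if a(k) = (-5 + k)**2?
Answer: -222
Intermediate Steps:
d(m, l) = m - 3*l
(-6 + d(5, 2)*(6 + a(0)))*6 = (-6 + (5 - 3*2)*(6 + (-5 + 0)**2))*6 = (-6 + (5 - 6)*(6 + (-5)**2))*6 = (-6 - (6 + 25))*6 = (-6 - 1*31)*6 = (-6 - 31)*6 = -37*6 = -222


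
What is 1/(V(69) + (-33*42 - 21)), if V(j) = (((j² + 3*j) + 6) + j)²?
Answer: 1/25430442 ≈ 3.9323e-8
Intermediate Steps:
V(j) = (6 + j² + 4*j)² (V(j) = ((6 + j² + 3*j) + j)² = (6 + j² + 4*j)²)
1/(V(69) + (-33*42 - 21)) = 1/((6 + 69² + 4*69)² + (-33*42 - 21)) = 1/((6 + 4761 + 276)² + (-1386 - 21)) = 1/(5043² - 1407) = 1/(25431849 - 1407) = 1/25430442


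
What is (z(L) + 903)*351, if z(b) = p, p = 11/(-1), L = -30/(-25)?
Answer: 313092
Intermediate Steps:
L = 6/5 (L = -30*(-1/25) = 6/5 ≈ 1.2000)
p = -11 (p = 11*(-1) = -11)
z(b) = -11
(z(L) + 903)*351 = (-11 + 903)*351 = 892*351 = 313092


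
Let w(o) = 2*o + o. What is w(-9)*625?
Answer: -16875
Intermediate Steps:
w(o) = 3*o
w(-9)*625 = (3*(-9))*625 = -27*625 = -16875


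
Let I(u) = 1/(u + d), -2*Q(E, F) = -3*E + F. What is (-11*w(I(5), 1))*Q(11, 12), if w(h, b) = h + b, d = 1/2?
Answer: -273/2 ≈ -136.50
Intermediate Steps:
Q(E, F) = -F/2 + 3*E/2 (Q(E, F) = -(-3*E + F)/2 = -(F - 3*E)/2 = -F/2 + 3*E/2)
d = ½ ≈ 0.50000
I(u) = 1/(½ + u) (I(u) = 1/(u + ½) = 1/(½ + u))
w(h, b) = b + h
(-11*w(I(5), 1))*Q(11, 12) = (-11*(1 + 2/(1 + 2*5)))*(-½*12 + (3/2)*11) = (-11*(1 + 2/(1 + 10)))*(-6 + 33/2) = -11*(1 + 2/11)*(21/2) = -11*13/11*(21/2) = -13*21/2 = -273/2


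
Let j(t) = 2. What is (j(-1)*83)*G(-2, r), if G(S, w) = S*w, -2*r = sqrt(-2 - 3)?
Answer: 166*I*sqrt(5) ≈ 371.19*I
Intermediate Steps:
r = -I*sqrt(5)/2 (r = -sqrt(-2 - 3)/2 = -I*sqrt(5)/2 ≈ -1.118*I)
(j(-1)*83)*G(-2, r) = (2*83)*(-(-1)*I*sqrt(5)) = 166*(I*sqrt(5)) = 166*I*sqrt(5)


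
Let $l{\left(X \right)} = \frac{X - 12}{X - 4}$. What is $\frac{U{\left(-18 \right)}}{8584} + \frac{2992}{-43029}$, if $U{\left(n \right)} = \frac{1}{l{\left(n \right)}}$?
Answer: $- \frac{128258867}{1846804680} \approx -0.069449$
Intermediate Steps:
$l{\left(X \right)} = \frac{-12 + X}{-4 + X}$
$U{\left(n \right)} = \frac{-4 + n}{-12 + n}$ ($U{\left(n \right)} = \frac{1}{\frac{1}{-4 + n} \left(-12 + n\right)} = \frac{-4 + n}{-12 + n}$)
$\frac{U{\left(-18 \right)}}{8584} + \frac{2992}{-43029} = \frac{\frac{1}{-12 - 18} \left(-4 - 18\right)}{8584} + \frac{2992}{-43029} = \frac{1}{-30} \left(-22\right) \frac{1}{8584} + 2992 \left(- \frac{1}{43029}\right) = \left(- \frac{1}{30}\right) \left(-22\right) \frac{1}{8584} - \frac{2992}{43029} = \frac{11}{15} \cdot \frac{1}{8584} - \frac{2992}{43029} = \frac{11}{128760} - \frac{2992}{43029} = - \frac{128258867}{1846804680}$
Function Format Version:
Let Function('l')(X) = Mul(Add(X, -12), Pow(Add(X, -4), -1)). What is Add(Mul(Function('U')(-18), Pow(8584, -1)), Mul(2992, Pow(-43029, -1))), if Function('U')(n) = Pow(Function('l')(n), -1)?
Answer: Rational(-128258867, 1846804680) ≈ -0.069449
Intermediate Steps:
Function('l')(X) = Mul(Pow(Add(-4, X), -1), Add(-12, X)) (Function('l')(X) = Mul(Add(-12, X), Pow(Add(-4, X), -1)) = Mul(Pow(Add(-4, X), -1), Add(-12, X)))
Function('U')(n) = Mul(Pow(Add(-12, n), -1), Add(-4, n)) (Function('U')(n) = Pow(Mul(Pow(Add(-4, n), -1), Add(-12, n)), -1) = Mul(Pow(Add(-12, n), -1), Add(-4, n)))
Add(Mul(Function('U')(-18), Pow(8584, -1)), Mul(2992, Pow(-43029, -1))) = Add(Mul(Mul(Pow(Add(-12, -18), -1), Add(-4, -18)), Pow(8584, -1)), Mul(2992, Pow(-43029, -1))) = Add(Mul(Mul(Pow(-30, -1), -22), Rational(1, 8584)), Mul(2992, Rational(-1, 43029))) = Add(Mul(Mul(Rational(-1, 30), -22), Rational(1, 8584)), Rational(-2992, 43029)) = Add(Mul(Rational(11, 15), Rational(1, 8584)), Rational(-2992, 43029)) = Add(Rational(11, 128760), Rational(-2992, 43029)) = Rational(-128258867, 1846804680)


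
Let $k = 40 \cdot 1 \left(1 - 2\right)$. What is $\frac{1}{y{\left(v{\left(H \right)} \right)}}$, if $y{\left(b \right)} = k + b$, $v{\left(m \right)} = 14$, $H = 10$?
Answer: $- \frac{1}{26} \approx -0.038462$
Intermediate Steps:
$k = -40$ ($k = 40 \cdot 1 \left(-1\right) = 40 \left(-1\right) = -40$)
$y{\left(b \right)} = -40 + b$
$\frac{1}{y{\left(v{\left(H \right)} \right)}} = \frac{1}{-40 + 14} = \frac{1}{-26} = - \frac{1}{26}$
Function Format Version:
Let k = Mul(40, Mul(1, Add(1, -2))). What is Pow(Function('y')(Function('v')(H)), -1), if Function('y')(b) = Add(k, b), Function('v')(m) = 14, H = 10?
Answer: Rational(-1, 26) ≈ -0.038462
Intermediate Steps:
k = -40 (k = Mul(40, Mul(1, -1)) = Mul(40, -1) = -40)
Function('y')(b) = Add(-40, b)
Pow(Function('y')(Function('v')(H)), -1) = Pow(Add(-40, 14), -1) = Pow(-26, -1) = Rational(-1, 26)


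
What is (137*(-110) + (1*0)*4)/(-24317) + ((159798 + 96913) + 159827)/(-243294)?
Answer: -1077085661/986030033 ≈ -1.0923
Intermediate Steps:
(137*(-110) + (1*0)*4)/(-24317) + ((159798 + 96913) + 159827)/(-243294) = (-15070 + 0*4)*(-1/24317) + (256711 + 159827)*(-1/243294) = (-15070 + 0)*(-1/24317) + 416538*(-1/243294) = -15070*(-1/24317) - 69423/40549 = 15070/24317 - 69423/40549 = -1077085661/986030033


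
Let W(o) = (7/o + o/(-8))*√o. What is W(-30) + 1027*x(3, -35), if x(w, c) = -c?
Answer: 35945 + 211*I*√30/60 ≈ 35945.0 + 19.262*I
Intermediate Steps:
W(o) = √o*(7/o - o/8) (W(o) = (7/o + o*(-⅛))*√o = (7/o - o/8)*√o = √o*(7/o - o/8))
W(-30) + 1027*x(3, -35) = (56 - 1*(-30)²)/(8*√(-30)) + 1027*(-1*(-35)) = (-I*√30/30)*(56 - 1*900)/8 + 1027*35 = (-I*√30/30)*(56 - 900)/8 + 35945 = (⅛)*(-I*√30/30)*(-844) + 35945 = 211*I*√30/60 + 35945 = 35945 + 211*I*√30/60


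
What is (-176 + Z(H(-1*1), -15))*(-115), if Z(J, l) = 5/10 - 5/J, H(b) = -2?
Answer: 19895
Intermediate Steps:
Z(J, l) = ½ - 5/J (Z(J, l) = 5*(⅒) - 5/J = ½ - 5/J)
(-176 + Z(H(-1*1), -15))*(-115) = (-176 + (½)*(-10 - 2)/(-2))*(-115) = (-176 + (½)*(-½)*(-12))*(-115) = (-176 + 3)*(-115) = -173*(-115) = 19895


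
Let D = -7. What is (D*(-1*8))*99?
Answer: 5544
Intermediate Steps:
(D*(-1*8))*99 = -(-7)*8*99 = -7*(-8)*99 = 56*99 = 5544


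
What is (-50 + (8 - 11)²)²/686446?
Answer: 1681/686446 ≈ 0.0024488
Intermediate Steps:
(-50 + (8 - 11)²)²/686446 = (-50 + (-3)²)²*(1/686446) = (-50 + 9)²*(1/686446) = (-41)²*(1/686446) = 1681*(1/686446) = 1681/686446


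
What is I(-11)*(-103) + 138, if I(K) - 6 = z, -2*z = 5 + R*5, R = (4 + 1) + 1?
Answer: 2645/2 ≈ 1322.5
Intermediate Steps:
R = 6 (R = 5 + 1 = 6)
z = -35/2 (z = -(5 + 6*5)/2 = -(5 + 30)/2 = -½*35 = -35/2 ≈ -17.500)
I(K) = -23/2 (I(K) = 6 - 35/2 = -23/2)
I(-11)*(-103) + 138 = -23/2*(-103) + 138 = 2369/2 + 138 = 2645/2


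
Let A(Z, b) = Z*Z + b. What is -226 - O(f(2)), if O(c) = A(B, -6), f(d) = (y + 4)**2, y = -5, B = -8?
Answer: -284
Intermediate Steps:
A(Z, b) = b + Z**2 (A(Z, b) = Z**2 + b = b + Z**2)
f(d) = 1 (f(d) = (-5 + 4)**2 = (-1)**2 = 1)
O(c) = 58 (O(c) = -6 + (-8)**2 = -6 + 64 = 58)
-226 - O(f(2)) = -226 - 1*58 = -226 - 58 = -284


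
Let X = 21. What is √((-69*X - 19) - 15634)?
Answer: I*√17102 ≈ 130.77*I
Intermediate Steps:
√((-69*X - 19) - 15634) = √((-69*21 - 19) - 15634) = √((-1449 - 19) - 15634) = √(-1468 - 15634) = √(-17102) = I*√17102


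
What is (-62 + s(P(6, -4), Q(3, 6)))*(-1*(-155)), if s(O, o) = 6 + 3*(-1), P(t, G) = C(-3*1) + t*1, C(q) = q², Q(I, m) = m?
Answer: -9145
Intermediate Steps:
P(t, G) = 9 + t (P(t, G) = (-3*1)² + t*1 = (-3)² + t = 9 + t)
s(O, o) = 3 (s(O, o) = 6 - 3 = 3)
(-62 + s(P(6, -4), Q(3, 6)))*(-1*(-155)) = (-62 + 3)*(-1*(-155)) = -59*155 = -9145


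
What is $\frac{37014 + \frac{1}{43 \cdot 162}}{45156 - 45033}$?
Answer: $\frac{257839525}{856818} \approx 300.93$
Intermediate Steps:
$\frac{37014 + \frac{1}{43 \cdot 162}}{45156 - 45033} = \frac{37014 + \frac{1}{6966}}{123} = \left(37014 + \frac{1}{6966}\right) \frac{1}{123} = \frac{257839525}{6966} \cdot \frac{1}{123} = \frac{257839525}{856818}$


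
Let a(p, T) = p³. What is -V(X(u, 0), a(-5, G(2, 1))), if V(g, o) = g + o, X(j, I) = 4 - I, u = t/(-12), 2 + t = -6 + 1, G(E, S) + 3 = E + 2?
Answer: 121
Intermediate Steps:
G(E, S) = -1 + E (G(E, S) = -3 + (E + 2) = -3 + (2 + E) = -1 + E)
t = -7 (t = -2 + (-6 + 1) = -2 - 5 = -7)
u = 7/12 (u = -7/(-12) = -7*(-1/12) = 7/12 ≈ 0.58333)
-V(X(u, 0), a(-5, G(2, 1))) = -((4 - 1*0) + (-5)³) = -((4 + 0) - 125) = -(4 - 125) = -1*(-121) = 121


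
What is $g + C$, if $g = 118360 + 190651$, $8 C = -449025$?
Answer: $\frac{2023063}{8} \approx 2.5288 \cdot 10^{5}$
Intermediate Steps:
$C = - \frac{449025}{8}$ ($C = \frac{1}{8} \left(-449025\right) = - \frac{449025}{8} \approx -56128.0$)
$g = 309011$
$g + C = 309011 - \frac{449025}{8} = \frac{2023063}{8}$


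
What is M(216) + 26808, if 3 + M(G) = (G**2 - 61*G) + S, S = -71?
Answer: 60214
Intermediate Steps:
M(G) = -74 + G**2 - 61*G (M(G) = -3 + ((G**2 - 61*G) - 71) = -3 + (-71 + G**2 - 61*G) = -74 + G**2 - 61*G)
M(216) + 26808 = (-74 + 216**2 - 61*216) + 26808 = (-74 + 46656 - 13176) + 26808 = 33406 + 26808 = 60214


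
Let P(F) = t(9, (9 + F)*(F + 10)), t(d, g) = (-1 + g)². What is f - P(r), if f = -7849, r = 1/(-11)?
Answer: -226451930/14641 ≈ -15467.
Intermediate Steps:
r = -1/11 ≈ -0.090909
P(F) = (-1 + (9 + F)*(10 + F))² (P(F) = (-1 + (9 + F)*(F + 10))² = (-1 + (9 + F)*(10 + F))²)
f - P(r) = -7849 - (89 + (-1/11)² + 19*(-1/11))² = -7849 - (89 + 1/121 - 19/11)² = -7849 - (10561/121)² = -7849 - 1*111534721/14641 = -7849 - 111534721/14641 = -226451930/14641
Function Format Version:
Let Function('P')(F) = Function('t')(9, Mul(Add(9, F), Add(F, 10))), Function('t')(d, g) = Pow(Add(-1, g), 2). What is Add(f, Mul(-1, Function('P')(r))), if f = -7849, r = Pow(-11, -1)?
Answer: Rational(-226451930, 14641) ≈ -15467.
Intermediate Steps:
r = Rational(-1, 11) ≈ -0.090909
Function('P')(F) = Pow(Add(-1, Mul(Add(9, F), Add(10, F))), 2) (Function('P')(F) = Pow(Add(-1, Mul(Add(9, F), Add(F, 10))), 2) = Pow(Add(-1, Mul(Add(9, F), Add(10, F))), 2))
Add(f, Mul(-1, Function('P')(r))) = Add(-7849, Mul(-1, Pow(Add(89, Pow(Rational(-1, 11), 2), Mul(19, Rational(-1, 11))), 2))) = Add(-7849, Mul(-1, Pow(Add(89, Rational(1, 121), Rational(-19, 11)), 2))) = Add(-7849, Mul(-1, Pow(Rational(10561, 121), 2))) = Add(-7849, Mul(-1, Rational(111534721, 14641))) = Add(-7849, Rational(-111534721, 14641)) = Rational(-226451930, 14641)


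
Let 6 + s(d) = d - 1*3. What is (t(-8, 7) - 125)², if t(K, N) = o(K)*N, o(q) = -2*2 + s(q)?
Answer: 73984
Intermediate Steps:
s(d) = -9 + d (s(d) = -6 + (d - 1*3) = -6 + (d - 3) = -6 + (-3 + d) = -9 + d)
o(q) = -13 + q (o(q) = -2*2 + (-9 + q) = -4 + (-9 + q) = -13 + q)
t(K, N) = N*(-13 + K) (t(K, N) = (-13 + K)*N = N*(-13 + K))
(t(-8, 7) - 125)² = (7*(-13 - 8) - 125)² = (7*(-21) - 125)² = (-147 - 125)² = (-272)² = 73984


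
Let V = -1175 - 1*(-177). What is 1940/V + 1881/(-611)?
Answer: -1531289/304889 ≈ -5.0224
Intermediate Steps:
V = -998 (V = -1175 + 177 = -998)
1940/V + 1881/(-611) = 1940/(-998) + 1881/(-611) = 1940*(-1/998) + 1881*(-1/611) = -970/499 - 1881/611 = -1531289/304889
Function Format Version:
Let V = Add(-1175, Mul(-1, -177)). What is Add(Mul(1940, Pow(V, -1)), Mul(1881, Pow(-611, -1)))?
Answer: Rational(-1531289, 304889) ≈ -5.0224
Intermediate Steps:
V = -998 (V = Add(-1175, 177) = -998)
Add(Mul(1940, Pow(V, -1)), Mul(1881, Pow(-611, -1))) = Add(Mul(1940, Pow(-998, -1)), Mul(1881, Pow(-611, -1))) = Add(Mul(1940, Rational(-1, 998)), Mul(1881, Rational(-1, 611))) = Add(Rational(-970, 499), Rational(-1881, 611)) = Rational(-1531289, 304889)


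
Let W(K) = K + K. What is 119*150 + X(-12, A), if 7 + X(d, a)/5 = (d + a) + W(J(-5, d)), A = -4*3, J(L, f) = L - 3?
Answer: 17615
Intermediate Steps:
J(L, f) = -3 + L
A = -12
W(K) = 2*K
X(d, a) = -115 + 5*a + 5*d (X(d, a) = -35 + 5*((d + a) + 2*(-3 - 5)) = -35 + 5*((a + d) + 2*(-8)) = -35 + 5*((a + d) - 16) = -35 + 5*(-16 + a + d) = -35 + (-80 + 5*a + 5*d) = -115 + 5*a + 5*d)
119*150 + X(-12, A) = 119*150 + (-115 + 5*(-12) + 5*(-12)) = 17850 + (-115 - 60 - 60) = 17850 - 235 = 17615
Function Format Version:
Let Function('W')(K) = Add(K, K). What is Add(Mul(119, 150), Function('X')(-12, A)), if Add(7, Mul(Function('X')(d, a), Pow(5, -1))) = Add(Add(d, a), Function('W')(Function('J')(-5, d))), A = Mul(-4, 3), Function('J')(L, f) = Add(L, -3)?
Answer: 17615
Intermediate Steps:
Function('J')(L, f) = Add(-3, L)
A = -12
Function('W')(K) = Mul(2, K)
Function('X')(d, a) = Add(-115, Mul(5, a), Mul(5, d)) (Function('X')(d, a) = Add(-35, Mul(5, Add(Add(d, a), Mul(2, Add(-3, -5))))) = Add(-35, Mul(5, Add(Add(a, d), Mul(2, -8)))) = Add(-35, Mul(5, Add(Add(a, d), -16))) = Add(-35, Mul(5, Add(-16, a, d))) = Add(-35, Add(-80, Mul(5, a), Mul(5, d))) = Add(-115, Mul(5, a), Mul(5, d)))
Add(Mul(119, 150), Function('X')(-12, A)) = Add(Mul(119, 150), Add(-115, Mul(5, -12), Mul(5, -12))) = Add(17850, Add(-115, -60, -60)) = Add(17850, -235) = 17615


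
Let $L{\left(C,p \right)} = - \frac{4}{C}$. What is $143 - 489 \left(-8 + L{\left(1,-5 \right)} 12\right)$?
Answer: $27527$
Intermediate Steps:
$143 - 489 \left(-8 + L{\left(1,-5 \right)} 12\right) = 143 - 489 \left(-8 + - \frac{4}{1} \cdot 12\right) = 143 - 489 \left(-8 + \left(-4\right) 1 \cdot 12\right) = 143 - 489 \left(-8 - 48\right) = 143 - -27384 = 143 + 27384 = 27527$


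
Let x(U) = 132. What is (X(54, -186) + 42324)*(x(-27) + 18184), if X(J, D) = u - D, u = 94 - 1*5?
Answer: 780243284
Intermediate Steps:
u = 89 (u = 94 - 5 = 89)
X(J, D) = 89 - D
(X(54, -186) + 42324)*(x(-27) + 18184) = ((89 - 1*(-186)) + 42324)*(132 + 18184) = ((89 + 186) + 42324)*18316 = (275 + 42324)*18316 = 42599*18316 = 780243284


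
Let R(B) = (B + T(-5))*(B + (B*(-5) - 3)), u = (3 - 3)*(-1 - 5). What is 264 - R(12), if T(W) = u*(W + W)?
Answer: 876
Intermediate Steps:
u = 0 (u = 0*(-6) = 0)
T(W) = 0 (T(W) = 0*(W + W) = 0*(2*W) = 0)
R(B) = B*(-3 - 4*B) (R(B) = (B + 0)*(B + (B*(-5) - 3)) = B*(B + (-5*B - 3)) = B*(B + (-3 - 5*B)) = B*(-3 - 4*B))
264 - R(12) = 264 - 12*(-3 - 4*12) = 264 - 12*(-3 - 48) = 264 - 12*(-51) = 264 - 1*(-612) = 264 + 612 = 876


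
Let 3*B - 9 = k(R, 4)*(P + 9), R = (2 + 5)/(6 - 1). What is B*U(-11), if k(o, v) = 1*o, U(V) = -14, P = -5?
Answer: -1022/15 ≈ -68.133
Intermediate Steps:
R = 7/5 ≈ 1.4000
k(o, v) = o
B = 73/15 (B = 3 + (7*(-5 + 9)/5)/3 = 3 + ((7/5)*4)/3 = 3 + (⅓)*(28/5) = 3 + 28/15 = 73/15 ≈ 4.8667)
B*U(-11) = (73/15)*(-14) = -1022/15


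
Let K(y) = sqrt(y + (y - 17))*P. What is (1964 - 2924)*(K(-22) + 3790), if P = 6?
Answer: -3638400 - 5760*I*sqrt(61) ≈ -3.6384e+6 - 44987.0*I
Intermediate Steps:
K(y) = 6*sqrt(-17 + 2*y) (K(y) = sqrt(y + (y - 17))*6 = sqrt(y + (-17 + y))*6 = sqrt(-17 + 2*y)*6 = 6*sqrt(-17 + 2*y))
(1964 - 2924)*(K(-22) + 3790) = (1964 - 2924)*(6*sqrt(-17 + 2*(-22)) + 3790) = -960*(6*sqrt(-17 - 44) + 3790) = -960*(6*sqrt(-61) + 3790) = -960*(6*(I*sqrt(61)) + 3790) = -960*(6*I*sqrt(61) + 3790) = -960*(3790 + 6*I*sqrt(61)) = -3638400 - 5760*I*sqrt(61)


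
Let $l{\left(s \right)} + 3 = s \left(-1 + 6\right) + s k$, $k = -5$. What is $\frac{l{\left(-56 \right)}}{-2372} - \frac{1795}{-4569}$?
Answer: $\frac{4271447}{10837668} \approx 0.39413$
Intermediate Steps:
$l{\left(s \right)} = -3$ ($l{\left(s \right)} = -3 + \left(s \left(-1 + 6\right) + s \left(-5\right)\right) = -3 - \left(5 s - s 5\right) = -3 + \left(5 s - 5 s\right) = -3 + 0 = -3$)
$\frac{l{\left(-56 \right)}}{-2372} - \frac{1795}{-4569} = - \frac{3}{-2372} - \frac{1795}{-4569} = \left(-3\right) \left(- \frac{1}{2372}\right) - - \frac{1795}{4569} = \frac{3}{2372} + \frac{1795}{4569} = \frac{4271447}{10837668}$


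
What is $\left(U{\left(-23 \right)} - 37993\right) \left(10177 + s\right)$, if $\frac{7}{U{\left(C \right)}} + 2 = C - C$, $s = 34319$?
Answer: $-1690692264$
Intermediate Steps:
$U{\left(C \right)} = - \frac{7}{2}$ ($U{\left(C \right)} = \frac{7}{-2 + \left(C - C\right)} = \frac{7}{-2 + 0} = \frac{7}{-2} = 7 \left(- \frac{1}{2}\right) = - \frac{7}{2}$)
$\left(U{\left(-23 \right)} - 37993\right) \left(10177 + s\right) = \left(- \frac{7}{2} - 37993\right) \left(10177 + 34319\right) = \left(- \frac{75993}{2}\right) 44496 = -1690692264$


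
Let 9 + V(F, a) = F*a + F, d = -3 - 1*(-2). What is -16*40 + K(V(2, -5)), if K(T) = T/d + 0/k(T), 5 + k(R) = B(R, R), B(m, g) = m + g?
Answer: -623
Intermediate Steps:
d = -1 (d = -3 + 2 = -1)
B(m, g) = g + m
k(R) = -5 + 2*R (k(R) = -5 + (R + R) = -5 + 2*R)
V(F, a) = -9 + F + F*a (V(F, a) = -9 + (F*a + F) = -9 + (F + F*a) = -9 + F + F*a)
K(T) = -T (K(T) = T/(-1) + 0/(-5 + 2*T) = T*(-1) + 0 = -T + 0 = -T)
-16*40 + K(V(2, -5)) = -16*40 - (-9 + 2 + 2*(-5)) = -640 - (-9 + 2 - 10) = -640 - 1*(-17) = -640 + 17 = -623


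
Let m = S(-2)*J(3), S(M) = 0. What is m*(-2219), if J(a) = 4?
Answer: 0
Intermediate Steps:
m = 0 (m = 0*4 = 0)
m*(-2219) = 0*(-2219) = 0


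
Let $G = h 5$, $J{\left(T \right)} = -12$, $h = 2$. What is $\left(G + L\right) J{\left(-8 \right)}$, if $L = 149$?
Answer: $-1908$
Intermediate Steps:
$G = 10$ ($G = 2 \cdot 5 = 10$)
$\left(G + L\right) J{\left(-8 \right)} = \left(10 + 149\right) \left(-12\right) = 159 \left(-12\right) = -1908$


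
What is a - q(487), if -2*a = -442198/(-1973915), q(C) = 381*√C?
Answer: -221099/1973915 - 381*√487 ≈ -8408.0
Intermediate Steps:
a = -221099/1973915 (a = -(-221099)/(-1973915) = -(-221099)*(-1)/1973915 = -½*442198/1973915 = -221099/1973915 ≈ -0.11201)
a - q(487) = -221099/1973915 - 381*√487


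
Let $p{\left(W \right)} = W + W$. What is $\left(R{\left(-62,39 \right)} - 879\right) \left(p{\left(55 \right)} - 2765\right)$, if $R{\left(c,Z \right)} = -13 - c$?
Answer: $2203650$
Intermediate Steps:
$p{\left(W \right)} = 2 W$
$\left(R{\left(-62,39 \right)} - 879\right) \left(p{\left(55 \right)} - 2765\right) = \left(\left(-13 - -62\right) - 879\right) \left(2 \cdot 55 - 2765\right) = \left(\left(-13 + 62\right) - 879\right) \left(110 - 2765\right) = \left(49 - 879\right) \left(-2655\right) = \left(-830\right) \left(-2655\right) = 2203650$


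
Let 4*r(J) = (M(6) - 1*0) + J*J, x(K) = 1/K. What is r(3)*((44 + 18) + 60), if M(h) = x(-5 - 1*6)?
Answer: 2989/11 ≈ 271.73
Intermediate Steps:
M(h) = -1/11 (M(h) = 1/(-5 - 1*6) = 1/(-5 - 6) = 1/(-11) = -1/11)
r(J) = -1/44 + J²/4 (r(J) = ((-1/11 - 1*0) + J*J)/4 = ((-1/11 + 0) + J²)/4 = (-1/11 + J²)/4 = -1/44 + J²/4)
r(3)*((44 + 18) + 60) = (-1/44 + (¼)*3²)*((44 + 18) + 60) = (-1/44 + (¼)*9)*(62 + 60) = (-1/44 + 9/4)*122 = (49/22)*122 = 2989/11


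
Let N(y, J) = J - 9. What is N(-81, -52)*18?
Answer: -1098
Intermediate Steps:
N(y, J) = -9 + J
N(-81, -52)*18 = (-9 - 52)*18 = -61*18 = -1098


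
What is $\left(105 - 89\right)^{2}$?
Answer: $256$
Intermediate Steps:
$\left(105 - 89\right)^{2} = 16^{2} = 256$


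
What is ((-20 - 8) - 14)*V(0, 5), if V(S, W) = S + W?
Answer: -210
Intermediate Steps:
((-20 - 8) - 14)*V(0, 5) = ((-20 - 8) - 14)*(0 + 5) = (-28 - 14)*5 = -42*5 = -210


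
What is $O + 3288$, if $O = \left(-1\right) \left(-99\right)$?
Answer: $3387$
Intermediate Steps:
$O = 99$
$O + 3288 = 99 + 3288 = 3387$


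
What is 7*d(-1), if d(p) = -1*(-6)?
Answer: 42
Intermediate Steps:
d(p) = 6
7*d(-1) = 7*6 = 42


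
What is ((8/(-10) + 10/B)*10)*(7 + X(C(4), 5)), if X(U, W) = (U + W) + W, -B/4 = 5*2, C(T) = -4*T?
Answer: -21/2 ≈ -10.500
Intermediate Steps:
B = -40 (B = -20*2 = -4*10 = -40)
X(U, W) = U + 2*W
((8/(-10) + 10/B)*10)*(7 + X(C(4), 5)) = ((8/(-10) + 10/(-40))*10)*(7 + (-4*4 + 2*5)) = ((8*(-⅒) + 10*(-1/40))*10)*(7 + (-16 + 10)) = ((-⅘ - ¼)*10)*(7 - 6) = -21/20*10*1 = -21/2*1 = -21/2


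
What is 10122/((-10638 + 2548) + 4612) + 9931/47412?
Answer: -222682123/82449468 ≈ -2.7008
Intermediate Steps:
10122/((-10638 + 2548) + 4612) + 9931/47412 = 10122/(-8090 + 4612) + 9931*(1/47412) = 10122/(-3478) + 9931/47412 = 10122*(-1/3478) + 9931/47412 = -5061/1739 + 9931/47412 = -222682123/82449468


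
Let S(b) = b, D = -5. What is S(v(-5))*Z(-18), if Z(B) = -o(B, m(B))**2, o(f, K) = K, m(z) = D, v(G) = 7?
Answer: -175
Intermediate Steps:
m(z) = -5
Z(B) = -25 (Z(B) = -1*(-5)**2 = -1*25 = -25)
S(v(-5))*Z(-18) = 7*(-25) = -175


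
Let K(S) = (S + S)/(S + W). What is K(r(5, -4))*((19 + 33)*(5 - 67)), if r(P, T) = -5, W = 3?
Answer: -16120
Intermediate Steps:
K(S) = 2*S/(3 + S) (K(S) = (S + S)/(S + 3) = (2*S)/(3 + S) = 2*S/(3 + S))
K(r(5, -4))*((19 + 33)*(5 - 67)) = (2*(-5)/(3 - 5))*((19 + 33)*(5 - 67)) = (2*(-5)/(-2))*(52*(-62)) = (2*(-5)*(-½))*(-3224) = 5*(-3224) = -16120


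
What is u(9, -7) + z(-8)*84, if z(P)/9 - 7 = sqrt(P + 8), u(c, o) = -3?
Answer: 5289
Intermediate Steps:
z(P) = 63 + 9*sqrt(8 + P) (z(P) = 63 + 9*sqrt(P + 8) = 63 + 9*sqrt(8 + P))
u(9, -7) + z(-8)*84 = -3 + (63 + 9*sqrt(8 - 8))*84 = -3 + (63 + 9*sqrt(0))*84 = -3 + (63 + 9*0)*84 = -3 + (63 + 0)*84 = -3 + 63*84 = -3 + 5292 = 5289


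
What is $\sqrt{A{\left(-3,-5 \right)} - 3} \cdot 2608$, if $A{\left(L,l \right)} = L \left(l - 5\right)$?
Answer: $7824 \sqrt{3} \approx 13552.0$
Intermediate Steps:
$A{\left(L,l \right)} = L \left(-5 + l\right)$
$\sqrt{A{\left(-3,-5 \right)} - 3} \cdot 2608 = \sqrt{- 3 \left(-5 - 5\right) - 3} \cdot 2608 = \sqrt{\left(-3\right) \left(-10\right) - 3} \cdot 2608 = \sqrt{30 - 3} \cdot 2608 = \sqrt{27} \cdot 2608 = 3 \sqrt{3} \cdot 2608 = 7824 \sqrt{3}$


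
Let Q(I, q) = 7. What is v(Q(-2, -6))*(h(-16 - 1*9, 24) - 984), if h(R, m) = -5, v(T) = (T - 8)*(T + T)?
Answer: 13846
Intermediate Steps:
v(T) = 2*T*(-8 + T) (v(T) = (-8 + T)*(2*T) = 2*T*(-8 + T))
v(Q(-2, -6))*(h(-16 - 1*9, 24) - 984) = (2*7*(-8 + 7))*(-5 - 984) = (2*7*(-1))*(-989) = -14*(-989) = 13846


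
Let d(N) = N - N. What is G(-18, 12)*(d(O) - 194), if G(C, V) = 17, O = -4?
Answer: -3298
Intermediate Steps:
d(N) = 0
G(-18, 12)*(d(O) - 194) = 17*(0 - 194) = 17*(-194) = -3298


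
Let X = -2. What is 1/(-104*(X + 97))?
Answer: -1/9880 ≈ -0.00010121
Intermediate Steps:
1/(-104*(X + 97)) = 1/(-104*(-2 + 97)) = 1/(-104*95) = 1/(-9880) = -1/9880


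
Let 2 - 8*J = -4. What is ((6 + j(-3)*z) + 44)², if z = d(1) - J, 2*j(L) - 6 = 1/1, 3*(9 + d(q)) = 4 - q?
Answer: 24025/64 ≈ 375.39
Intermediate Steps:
d(q) = -23/3 - q/3 (d(q) = -9 + (4 - q)/3 = -9 + (4/3 - q/3) = -23/3 - q/3)
j(L) = 7/2 (j(L) = 3 + (1/1)/2 = 3 + (1*1)/2 = 3 + (½)*1 = 3 + ½ = 7/2)
J = ¾ (J = ¼ - ⅛*(-4) = ¼ + ½ = ¾ ≈ 0.75000)
z = -35/4 (z = (-23/3 - ⅓*1) - 1*¾ = (-23/3 - ⅓) - ¾ = -8 - ¾ = -35/4 ≈ -8.7500)
((6 + j(-3)*z) + 44)² = ((6 + (7/2)*(-35/4)) + 44)² = ((6 - 245/8) + 44)² = (-197/8 + 44)² = (155/8)² = 24025/64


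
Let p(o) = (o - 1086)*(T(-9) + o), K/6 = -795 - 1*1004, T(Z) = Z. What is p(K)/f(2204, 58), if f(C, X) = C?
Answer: 32084910/551 ≈ 58230.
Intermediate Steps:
K = -10794 (K = 6*(-795 - 1*1004) = 6*(-795 - 1004) = 6*(-1799) = -10794)
p(o) = (-1086 + o)*(-9 + o) (p(o) = (o - 1086)*(-9 + o) = (-1086 + o)*(-9 + o))
p(K)/f(2204, 58) = (9774 + (-10794)**2 - 1095*(-10794))/2204 = (9774 + 116510436 + 11819430)*(1/2204) = 128339640*(1/2204) = 32084910/551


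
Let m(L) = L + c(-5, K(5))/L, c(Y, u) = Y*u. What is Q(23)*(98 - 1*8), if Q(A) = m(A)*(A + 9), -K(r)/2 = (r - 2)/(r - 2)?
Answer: 1552320/23 ≈ 67492.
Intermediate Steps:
K(r) = -2 (K(r) = -2*(r - 2)/(r - 2) = -2*(-2 + r)/(-2 + r) = -2*1 = -2)
m(L) = L + 10/L (m(L) = L + (-5*(-2))/L = L + 10/L)
Q(A) = (9 + A)*(A + 10/A) (Q(A) = (A + 10/A)*(A + 9) = (A + 10/A)*(9 + A) = (9 + A)*(A + 10/A))
Q(23)*(98 - 1*8) = ((9 + 23)*(10 + 23²)/23)*(98 - 1*8) = ((1/23)*32*(10 + 529))*(98 - 8) = ((1/23)*32*539)*90 = (17248/23)*90 = 1552320/23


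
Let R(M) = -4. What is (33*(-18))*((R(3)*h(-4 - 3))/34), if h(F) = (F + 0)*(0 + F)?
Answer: 58212/17 ≈ 3424.2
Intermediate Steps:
h(F) = F**2 (h(F) = F*F = F**2)
(33*(-18))*((R(3)*h(-4 - 3))/34) = (33*(-18))*(-4*(-4 - 3)**2/34) = -594*(-4*(-7)**2)/34 = -594*(-4*49)/34 = -(-116424)/34 = -594*(-98/17) = 58212/17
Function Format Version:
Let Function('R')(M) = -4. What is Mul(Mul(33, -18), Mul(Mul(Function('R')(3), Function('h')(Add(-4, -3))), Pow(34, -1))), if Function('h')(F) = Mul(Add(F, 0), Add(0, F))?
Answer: Rational(58212, 17) ≈ 3424.2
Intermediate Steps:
Function('h')(F) = Pow(F, 2) (Function('h')(F) = Mul(F, F) = Pow(F, 2))
Mul(Mul(33, -18), Mul(Mul(Function('R')(3), Function('h')(Add(-4, -3))), Pow(34, -1))) = Mul(Mul(33, -18), Mul(Mul(-4, Pow(Add(-4, -3), 2)), Pow(34, -1))) = Mul(-594, Mul(Mul(-4, Pow(-7, 2)), Rational(1, 34))) = Mul(-594, Mul(Mul(-4, 49), Rational(1, 34))) = Mul(-594, Mul(-196, Rational(1, 34))) = Mul(-594, Rational(-98, 17)) = Rational(58212, 17)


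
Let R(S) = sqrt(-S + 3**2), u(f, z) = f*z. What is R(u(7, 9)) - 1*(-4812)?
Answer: 4812 + 3*I*sqrt(6) ≈ 4812.0 + 7.3485*I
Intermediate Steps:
R(S) = sqrt(9 - S) (R(S) = sqrt(-S + 9) = sqrt(9 - S))
R(u(7, 9)) - 1*(-4812) = sqrt(9 - 7*9) - 1*(-4812) = sqrt(9 - 1*63) + 4812 = sqrt(9 - 63) + 4812 = sqrt(-54) + 4812 = 3*I*sqrt(6) + 4812 = 4812 + 3*I*sqrt(6)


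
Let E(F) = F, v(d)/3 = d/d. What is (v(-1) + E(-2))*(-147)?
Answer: -147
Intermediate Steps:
v(d) = 3 (v(d) = 3*(d/d) = 3*1 = 3)
(v(-1) + E(-2))*(-147) = (3 - 2)*(-147) = 1*(-147) = -147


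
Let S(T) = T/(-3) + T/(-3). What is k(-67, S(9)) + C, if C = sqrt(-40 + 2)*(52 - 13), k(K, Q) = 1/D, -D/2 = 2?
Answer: -1/4 + 39*I*sqrt(38) ≈ -0.25 + 240.41*I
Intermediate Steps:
D = -4 (D = -2*2 = -4)
S(T) = -2*T/3 (S(T) = T*(-1/3) + T*(-1/3) = -T/3 - T/3 = -2*T/3)
k(K, Q) = -1/4 (k(K, Q) = 1/(-4) = -1/4)
C = 39*I*sqrt(38) (C = sqrt(-38)*39 = (I*sqrt(38))*39 = 39*I*sqrt(38) ≈ 240.41*I)
k(-67, S(9)) + C = -1/4 + 39*I*sqrt(38)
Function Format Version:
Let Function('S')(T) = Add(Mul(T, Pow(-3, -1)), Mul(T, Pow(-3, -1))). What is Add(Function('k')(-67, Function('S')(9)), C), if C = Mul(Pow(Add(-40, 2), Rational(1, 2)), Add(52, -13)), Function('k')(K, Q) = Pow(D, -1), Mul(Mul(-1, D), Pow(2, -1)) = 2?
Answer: Add(Rational(-1, 4), Mul(39, I, Pow(38, Rational(1, 2)))) ≈ Add(-0.25000, Mul(240.41, I))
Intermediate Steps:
D = -4 (D = Mul(-2, 2) = -4)
Function('S')(T) = Mul(Rational(-2, 3), T) (Function('S')(T) = Add(Mul(T, Rational(-1, 3)), Mul(T, Rational(-1, 3))) = Add(Mul(Rational(-1, 3), T), Mul(Rational(-1, 3), T)) = Mul(Rational(-2, 3), T))
Function('k')(K, Q) = Rational(-1, 4) (Function('k')(K, Q) = Pow(-4, -1) = Rational(-1, 4))
C = Mul(39, I, Pow(38, Rational(1, 2))) (C = Mul(Pow(-38, Rational(1, 2)), 39) = Mul(Mul(I, Pow(38, Rational(1, 2))), 39) = Mul(39, I, Pow(38, Rational(1, 2))) ≈ Mul(240.41, I))
Add(Function('k')(-67, Function('S')(9)), C) = Add(Rational(-1, 4), Mul(39, I, Pow(38, Rational(1, 2))))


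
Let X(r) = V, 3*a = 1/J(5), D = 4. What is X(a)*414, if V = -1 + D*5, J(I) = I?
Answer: 7866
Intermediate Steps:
V = 19 (V = -1 + 4*5 = -1 + 20 = 19)
a = 1/15 (a = (1/3)/5 = (1/3)*(1/5) = 1/15 ≈ 0.066667)
X(r) = 19
X(a)*414 = 19*414 = 7866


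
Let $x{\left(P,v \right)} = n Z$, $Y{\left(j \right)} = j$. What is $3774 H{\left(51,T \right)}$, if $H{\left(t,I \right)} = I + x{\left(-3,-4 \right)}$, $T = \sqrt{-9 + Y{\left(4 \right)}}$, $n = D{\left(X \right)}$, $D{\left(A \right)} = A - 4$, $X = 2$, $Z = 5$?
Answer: $-37740 + 3774 i \sqrt{5} \approx -37740.0 + 8438.9 i$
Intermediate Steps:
$D{\left(A \right)} = -4 + A$ ($D{\left(A \right)} = A - 4 = -4 + A$)
$n = -2$ ($n = -4 + 2 = -2$)
$x{\left(P,v \right)} = -10$ ($x{\left(P,v \right)} = \left(-2\right) 5 = -10$)
$T = i \sqrt{5}$ ($T = \sqrt{-9 + 4} = \sqrt{-5} = i \sqrt{5} \approx 2.2361 i$)
$H{\left(t,I \right)} = -10 + I$ ($H{\left(t,I \right)} = I - 10 = -10 + I$)
$3774 H{\left(51,T \right)} = 3774 \left(-10 + i \sqrt{5}\right) = -37740 + 3774 i \sqrt{5}$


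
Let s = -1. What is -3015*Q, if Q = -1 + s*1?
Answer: 6030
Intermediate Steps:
Q = -2 (Q = -1 - 1*1 = -1 - 1 = -2)
-3015*Q = -3015*(-2) = 6030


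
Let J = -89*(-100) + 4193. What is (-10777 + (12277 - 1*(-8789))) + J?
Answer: 23382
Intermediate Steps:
J = 13093 (J = 8900 + 4193 = 13093)
(-10777 + (12277 - 1*(-8789))) + J = (-10777 + (12277 - 1*(-8789))) + 13093 = (-10777 + (12277 + 8789)) + 13093 = (-10777 + 21066) + 13093 = 10289 + 13093 = 23382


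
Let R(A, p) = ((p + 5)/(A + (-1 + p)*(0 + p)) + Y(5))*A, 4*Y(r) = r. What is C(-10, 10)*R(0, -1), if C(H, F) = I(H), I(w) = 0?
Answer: 0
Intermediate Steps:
Y(r) = r/4
C(H, F) = 0
R(A, p) = A*(5/4 + (5 + p)/(A + p*(-1 + p))) (R(A, p) = ((p + 5)/(A + (-1 + p)*(0 + p)) + (¼)*5)*A = ((5 + p)/(A + (-1 + p)*p) + 5/4)*A = ((5 + p)/(A + p*(-1 + p)) + 5/4)*A = (5/4 + (5 + p)/(A + p*(-1 + p)))*A = A*(5/4 + (5 + p)/(A + p*(-1 + p))))
C(-10, 10)*R(0, -1) = 0*((¼)*0*(20 - 1*(-1) + 5*0 + 5*(-1)²)/(0 + (-1)² - 1*(-1))) = 0*((¼)*0*(20 + 1 + 0 + 5*1)/(0 + 1 + 1)) = 0*((¼)*0*(20 + 1 + 0 + 5)/2) = 0*((¼)*0*(½)*26) = 0*0 = 0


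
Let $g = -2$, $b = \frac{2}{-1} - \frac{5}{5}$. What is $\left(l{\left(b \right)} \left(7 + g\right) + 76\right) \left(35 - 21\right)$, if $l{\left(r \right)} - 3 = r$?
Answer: $1064$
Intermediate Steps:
$b = -3$ ($b = 2 \left(-1\right) - 1 = -2 - 1 = -3$)
$l{\left(r \right)} = 3 + r$
$\left(l{\left(b \right)} \left(7 + g\right) + 76\right) \left(35 - 21\right) = \left(\left(3 - 3\right) \left(7 - 2\right) + 76\right) \left(35 - 21\right) = \left(0 \cdot 5 + 76\right) \left(35 - 21\right) = \left(0 + 76\right) 14 = 76 \cdot 14 = 1064$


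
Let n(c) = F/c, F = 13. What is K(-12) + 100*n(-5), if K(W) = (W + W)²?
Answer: 316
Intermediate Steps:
K(W) = 4*W² (K(W) = (2*W)² = 4*W²)
n(c) = 13/c
K(-12) + 100*n(-5) = 4*(-12)² + 100*(13/(-5)) = 4*144 + 100*(13*(-⅕)) = 576 + 100*(-13/5) = 576 - 260 = 316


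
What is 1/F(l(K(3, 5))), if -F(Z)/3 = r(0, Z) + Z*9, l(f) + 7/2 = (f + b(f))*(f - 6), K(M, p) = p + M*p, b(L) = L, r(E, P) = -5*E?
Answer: -2/30051 ≈ -6.6553e-5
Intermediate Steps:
l(f) = -7/2 + 2*f*(-6 + f) (l(f) = -7/2 + (f + f)*(f - 6) = -7/2 + (2*f)*(-6 + f) = -7/2 + 2*f*(-6 + f))
F(Z) = -27*Z (F(Z) = -3*(-5*0 + Z*9) = -3*(0 + 9*Z) = -27*Z)
1/F(l(K(3, 5))) = 1/(-27*(-7/2 - 60*(1 + 3) + 2*(5*(1 + 3))²)) = 1/(-27*(-7/2 - 60*4 + 2*(5*4)²)) = 1/(-27*(-7/2 - 12*20 + 2*20²)) = 1/(-27*(-7/2 - 240 + 2*400)) = 1/(-27*(-7/2 - 240 + 800)) = 1/(-27*1113/2) = 1/(-30051/2) = -2/30051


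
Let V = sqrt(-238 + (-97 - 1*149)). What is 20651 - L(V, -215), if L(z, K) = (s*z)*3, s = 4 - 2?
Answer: 20651 - 132*I ≈ 20651.0 - 132.0*I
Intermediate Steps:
V = 22*I (V = sqrt(-238 + (-97 - 149)) = sqrt(-238 - 246) = sqrt(-484) = 22*I ≈ 22.0*I)
s = 2
L(z, K) = 6*z (L(z, K) = (2*z)*3 = 6*z)
20651 - L(V, -215) = 20651 - 6*22*I = 20651 - 132*I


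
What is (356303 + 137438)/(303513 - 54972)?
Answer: 493741/248541 ≈ 1.9866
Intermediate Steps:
(356303 + 137438)/(303513 - 54972) = 493741/248541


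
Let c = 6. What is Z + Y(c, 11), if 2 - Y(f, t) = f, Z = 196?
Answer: 192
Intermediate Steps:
Y(f, t) = 2 - f
Z + Y(c, 11) = 196 + (2 - 1*6) = 196 + (2 - 6) = 196 - 4 = 192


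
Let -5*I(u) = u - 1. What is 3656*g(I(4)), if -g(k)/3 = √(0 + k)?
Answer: -10968*I*√15/5 ≈ -8495.8*I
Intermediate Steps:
I(u) = ⅕ - u/5 (I(u) = -(u - 1)/5 = -(-1 + u)/5 = ⅕ - u/5)
g(k) = -3*√k (g(k) = -3*√(0 + k) = -3*√k)
3656*g(I(4)) = 3656*(-3*√(⅕ - ⅕*4)) = 3656*(-3*√(⅕ - ⅘)) = 3656*(-3*I*√15/5) = -10968*I*√15/5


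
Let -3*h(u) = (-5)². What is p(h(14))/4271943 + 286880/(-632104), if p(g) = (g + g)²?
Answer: -125320850120/276168299121 ≈ -0.45378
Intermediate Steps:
h(u) = -25/3 (h(u) = -⅓*(-5)² = -⅓*25 = -25/3)
p(g) = 4*g² (p(g) = (2*g)² = 4*g²)
p(h(14))/4271943 + 286880/(-632104) = (4*(-25/3)²)/4271943 + 286880/(-632104) = (4*(625/9))*(1/4271943) + 286880*(-1/632104) = (2500/9)*(1/4271943) - 3260/7183 = 2500/38447487 - 3260/7183 = -125320850120/276168299121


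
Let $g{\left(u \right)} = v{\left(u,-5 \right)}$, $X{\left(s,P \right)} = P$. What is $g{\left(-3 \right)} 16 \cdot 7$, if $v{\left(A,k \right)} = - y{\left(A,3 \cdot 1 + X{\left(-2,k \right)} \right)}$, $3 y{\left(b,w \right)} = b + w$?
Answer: $\frac{560}{3} \approx 186.67$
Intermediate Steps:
$y{\left(b,w \right)} = \frac{b}{3} + \frac{w}{3}$ ($y{\left(b,w \right)} = \frac{b + w}{3} = \frac{b}{3} + \frac{w}{3}$)
$v{\left(A,k \right)} = -1 - \frac{A}{3} - \frac{k}{3}$ ($v{\left(A,k \right)} = - (\frac{A}{3} + \frac{3 \cdot 1 + k}{3}) = - (\frac{A}{3} + \frac{3 + k}{3}) = - (\frac{A}{3} + \left(1 + \frac{k}{3}\right)) = - (1 + \frac{A}{3} + \frac{k}{3}) = -1 - \frac{A}{3} - \frac{k}{3}$)
$g{\left(u \right)} = \frac{2}{3} - \frac{u}{3}$ ($g{\left(u \right)} = -1 - \frac{u}{3} - - \frac{5}{3} = -1 - \frac{u}{3} + \frac{5}{3} = \frac{2}{3} - \frac{u}{3}$)
$g{\left(-3 \right)} 16 \cdot 7 = \left(\frac{2}{3} - -1\right) 16 \cdot 7 = \left(\frac{2}{3} + 1\right) 16 \cdot 7 = \frac{5}{3} \cdot 16 \cdot 7 = \frac{80}{3} \cdot 7 = \frac{560}{3}$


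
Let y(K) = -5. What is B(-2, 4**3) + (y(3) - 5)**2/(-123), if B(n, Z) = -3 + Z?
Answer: 7403/123 ≈ 60.187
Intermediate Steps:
B(-2, 4**3) + (y(3) - 5)**2/(-123) = (-3 + 4**3) + (-5 - 5)**2/(-123) = (-3 + 64) + (-10)**2*(-1/123) = 61 + 100*(-1/123) = 61 - 100/123 = 7403/123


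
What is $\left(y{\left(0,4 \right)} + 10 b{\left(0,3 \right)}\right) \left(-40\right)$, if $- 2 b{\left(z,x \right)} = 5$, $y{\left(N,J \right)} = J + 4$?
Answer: $680$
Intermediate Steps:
$y{\left(N,J \right)} = 4 + J$
$b{\left(z,x \right)} = - \frac{5}{2}$ ($b{\left(z,x \right)} = \left(- \frac{1}{2}\right) 5 = - \frac{5}{2}$)
$\left(y{\left(0,4 \right)} + 10 b{\left(0,3 \right)}\right) \left(-40\right) = \left(\left(4 + 4\right) + 10 \left(- \frac{5}{2}\right)\right) \left(-40\right) = \left(8 - 25\right) \left(-40\right) = \left(-17\right) \left(-40\right) = 680$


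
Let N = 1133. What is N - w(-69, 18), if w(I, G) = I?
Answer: 1202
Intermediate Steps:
N - w(-69, 18) = 1133 - 1*(-69) = 1133 + 69 = 1202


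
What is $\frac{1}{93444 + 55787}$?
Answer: $\frac{1}{149231} \approx 6.701 \cdot 10^{-6}$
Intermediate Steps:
$\frac{1}{93444 + 55787} = \frac{1}{149231}$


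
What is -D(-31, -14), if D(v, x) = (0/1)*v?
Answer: 0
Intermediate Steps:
D(v, x) = 0 (D(v, x) = (0*1)*v = 0*v = 0)
-D(-31, -14) = -1*0 = 0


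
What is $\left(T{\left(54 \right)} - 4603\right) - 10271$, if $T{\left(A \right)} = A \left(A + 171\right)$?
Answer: $-2724$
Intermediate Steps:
$T{\left(A \right)} = A \left(171 + A\right)$
$\left(T{\left(54 \right)} - 4603\right) - 10271 = \left(54 \left(171 + 54\right) - 4603\right) - 10271 = \left(54 \cdot 225 - 4603\right) - 10271 = \left(12150 - 4603\right) - 10271 = 7547 - 10271 = -2724$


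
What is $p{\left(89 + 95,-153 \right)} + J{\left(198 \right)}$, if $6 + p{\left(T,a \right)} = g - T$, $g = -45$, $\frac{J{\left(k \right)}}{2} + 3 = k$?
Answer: $155$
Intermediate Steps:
$J{\left(k \right)} = -6 + 2 k$
$p{\left(T,a \right)} = -51 - T$ ($p{\left(T,a \right)} = -6 - \left(45 + T\right) = -51 - T$)
$p{\left(89 + 95,-153 \right)} + J{\left(198 \right)} = \left(-51 - \left(89 + 95\right)\right) + \left(-6 + 2 \cdot 198\right) = \left(-51 - 184\right) + \left(-6 + 396\right) = \left(-51 - 184\right) + 390 = -235 + 390 = 155$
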